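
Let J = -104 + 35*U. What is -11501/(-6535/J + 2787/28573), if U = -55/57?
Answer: -2580637727269/10665185946 ≈ -241.97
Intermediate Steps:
U = -55/57 (U = -55*1/57 = -55/57 ≈ -0.96491)
J = -7853/57 (J = -104 + 35*(-55/57) = -104 - 1925/57 = -7853/57 ≈ -137.77)
-11501/(-6535/J + 2787/28573) = -11501/(-6535/(-7853/57) + 2787/28573) = -11501/(-6535*(-57/7853) + 2787*(1/28573)) = -11501/(372495/7853 + 2787/28573) = -11501/10665185946/224383769 = -11501*224383769/10665185946 = -2580637727269/10665185946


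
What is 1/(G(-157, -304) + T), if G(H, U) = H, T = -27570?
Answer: -1/27727 ≈ -3.6066e-5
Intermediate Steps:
1/(G(-157, -304) + T) = 1/(-157 - 27570) = 1/(-27727) = -1/27727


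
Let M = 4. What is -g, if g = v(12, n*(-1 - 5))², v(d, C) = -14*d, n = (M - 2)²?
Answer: -28224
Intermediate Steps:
n = 4 (n = (4 - 2)² = 2² = 4)
g = 28224 (g = (-14*12)² = (-168)² = 28224)
-g = -1*28224 = -28224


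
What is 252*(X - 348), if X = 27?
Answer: -80892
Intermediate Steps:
252*(X - 348) = 252*(27 - 348) = 252*(-321) = -80892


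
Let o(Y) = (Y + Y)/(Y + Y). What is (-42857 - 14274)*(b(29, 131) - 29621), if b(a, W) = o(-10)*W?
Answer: 1684793190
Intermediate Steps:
o(Y) = 1 (o(Y) = (2*Y)/((2*Y)) = (2*Y)*(1/(2*Y)) = 1)
b(a, W) = W (b(a, W) = 1*W = W)
(-42857 - 14274)*(b(29, 131) - 29621) = (-42857 - 14274)*(131 - 29621) = -57131*(-29490) = 1684793190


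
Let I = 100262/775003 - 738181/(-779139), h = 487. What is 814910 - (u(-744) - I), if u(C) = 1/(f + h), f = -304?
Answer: 30016384535132093152/36833938807437 ≈ 8.1491e+5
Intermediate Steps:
u(C) = 1/183 (u(C) = 1/(-304 + 487) = 1/183)
I = 650210523961/603835062417 (I = 100262*(1/775003) - 738181*(-1/779139) = 100262/775003 + 738181/779139 = 650210523961/603835062417 ≈ 1.0768)
814910 - (u(-744) - I) = 814910 - (1/183 - 1*650210523961/603835062417) = 814910 - (1/183 - 650210523961/603835062417) = 814910 - 1*(-39461563607482/36833938807437) = 814910 + 39461563607482/36833938807437 = 30016384535132093152/36833938807437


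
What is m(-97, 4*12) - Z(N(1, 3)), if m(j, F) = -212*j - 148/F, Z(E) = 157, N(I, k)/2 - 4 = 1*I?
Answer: 244847/12 ≈ 20404.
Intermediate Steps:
N(I, k) = 8 + 2*I (N(I, k) = 8 + 2*(1*I) = 8 + 2*I)
m(-97, 4*12) - Z(N(1, 3)) = (-212*(-97) - 148/(4*12)) - 1*157 = (20564 - 148/48) - 157 = (20564 - 148*1/48) - 157 = (20564 - 37/12) - 157 = 246731/12 - 157 = 244847/12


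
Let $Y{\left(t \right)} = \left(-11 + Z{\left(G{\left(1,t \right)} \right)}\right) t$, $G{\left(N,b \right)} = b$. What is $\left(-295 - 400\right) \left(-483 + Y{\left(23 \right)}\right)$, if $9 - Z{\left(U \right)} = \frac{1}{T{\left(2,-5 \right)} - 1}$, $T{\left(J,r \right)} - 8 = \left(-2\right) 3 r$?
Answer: $\frac{13619220}{37} \approx 3.6809 \cdot 10^{5}$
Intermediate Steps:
$T{\left(J,r \right)} = 8 - 6 r$ ($T{\left(J,r \right)} = 8 + \left(-2\right) 3 r = 8 - 6 r$)
$Z{\left(U \right)} = \frac{332}{37}$ ($Z{\left(U \right)} = 9 - \frac{1}{\left(8 - -30\right) - 1} = 9 - \frac{1}{\left(8 + 30\right) - 1} = 9 - \frac{1}{38 - 1} = 9 - \frac{1}{37} = \frac{332}{37}$)
$Y{\left(t \right)} = - \frac{75 t}{37}$ ($Y{\left(t \right)} = \left(-11 + \frac{332}{37}\right) t = - \frac{75 t}{37}$)
$\left(-295 - 400\right) \left(-483 + Y{\left(23 \right)}\right) = \left(-295 - 400\right) \left(-483 - \frac{1725}{37}\right) = - 695 \left(-483 - \frac{1725}{37}\right) = \left(-695\right) \left(- \frac{19596}{37}\right) = \frac{13619220}{37}$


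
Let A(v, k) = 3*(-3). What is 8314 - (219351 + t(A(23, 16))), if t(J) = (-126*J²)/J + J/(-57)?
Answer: -4031252/19 ≈ -2.1217e+5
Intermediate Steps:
A(v, k) = -9
t(J) = -7183*J/57 (t(J) = -126*J + J*(-1/57) = -126*J - J/57 = -7183*J/57)
8314 - (219351 + t(A(23, 16))) = 8314 - (219351 - 7183/57*(-9)) = 8314 - (219351 + 21549/19) = 8314 - 1*4189218/19 = 8314 - 4189218/19 = -4031252/19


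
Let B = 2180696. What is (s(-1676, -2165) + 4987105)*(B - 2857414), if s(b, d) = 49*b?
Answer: -3319288932358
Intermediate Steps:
(s(-1676, -2165) + 4987105)*(B - 2857414) = (49*(-1676) + 4987105)*(2180696 - 2857414) = (-82124 + 4987105)*(-676718) = 4904981*(-676718) = -3319288932358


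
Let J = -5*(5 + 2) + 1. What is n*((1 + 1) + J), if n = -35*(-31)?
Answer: -34720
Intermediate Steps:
n = 1085
J = -34 (J = -5*7 + 1 = -35 + 1 = -34)
n*((1 + 1) + J) = 1085*((1 + 1) - 34) = 1085*(2 - 34) = 1085*(-32) = -34720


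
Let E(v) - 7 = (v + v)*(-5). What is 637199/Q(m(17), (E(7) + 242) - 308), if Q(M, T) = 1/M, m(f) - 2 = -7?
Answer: -3185995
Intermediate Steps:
m(f) = -5 (m(f) = 2 - 7 = -5)
E(v) = 7 - 10*v (E(v) = 7 + (v + v)*(-5) = 7 + (2*v)*(-5) = 7 - 10*v)
637199/Q(m(17), (E(7) + 242) - 308) = 637199/(1/(-5)) = 637199/(-⅕) = 637199*(-5) = -3185995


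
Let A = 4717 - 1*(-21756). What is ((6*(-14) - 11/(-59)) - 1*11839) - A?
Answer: -2265353/59 ≈ -38396.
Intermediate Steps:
A = 26473 (A = 4717 + 21756 = 26473)
((6*(-14) - 11/(-59)) - 1*11839) - A = ((6*(-14) - 11/(-59)) - 1*11839) - 1*26473 = ((-84 - 11*(-1/59)) - 11839) - 26473 = ((-84 + 11/59) - 11839) - 26473 = (-4945/59 - 11839) - 26473 = -703446/59 - 26473 = -2265353/59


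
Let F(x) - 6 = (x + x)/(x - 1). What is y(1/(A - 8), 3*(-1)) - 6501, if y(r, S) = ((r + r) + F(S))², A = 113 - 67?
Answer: -9305075/1444 ≈ -6444.0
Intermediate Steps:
A = 46
F(x) = 6 + 2*x/(-1 + x) (F(x) = 6 + (x + x)/(x - 1) = 6 + (2*x)/(-1 + x) = 6 + 2*x/(-1 + x))
y(r, S) = (2*r + 2*(-3 + 4*S)/(-1 + S))² (y(r, S) = ((r + r) + 2*(-3 + 4*S)/(-1 + S))² = (2*r + 2*(-3 + 4*S)/(-1 + S))²)
y(1/(A - 8), 3*(-1)) - 6501 = 4*(-3 + 4*(3*(-1)) + (-1 + 3*(-1))/(46 - 8))²/(-1 + 3*(-1))² - 6501 = 4*(-3 + 4*(-3) + (-1 - 3)/38)²/(-1 - 3)² - 6501 = 4*(-3 - 12 + (1/38)*(-4))²/(-4)² - 6501 = 4*(1/16)*(-3 - 12 - 2/19)² - 6501 = 4*(1/16)*(-287/19)² - 6501 = 4*(1/16)*(82369/361) - 6501 = 82369/1444 - 6501 = -9305075/1444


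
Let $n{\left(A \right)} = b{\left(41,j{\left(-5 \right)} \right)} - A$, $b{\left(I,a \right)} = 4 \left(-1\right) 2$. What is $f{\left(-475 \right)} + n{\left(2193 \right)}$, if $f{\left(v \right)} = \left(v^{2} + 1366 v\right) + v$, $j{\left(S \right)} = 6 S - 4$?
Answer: $-425901$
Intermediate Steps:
$j{\left(S \right)} = -4 + 6 S$
$b{\left(I,a \right)} = -8$ ($b{\left(I,a \right)} = \left(-4\right) 2 = -8$)
$n{\left(A \right)} = -8 - A$
$f{\left(v \right)} = v^{2} + 1367 v$
$f{\left(-475 \right)} + n{\left(2193 \right)} = - 475 \left(1367 - 475\right) - 2201 = \left(-475\right) 892 - 2201 = -423700 - 2201 = -425901$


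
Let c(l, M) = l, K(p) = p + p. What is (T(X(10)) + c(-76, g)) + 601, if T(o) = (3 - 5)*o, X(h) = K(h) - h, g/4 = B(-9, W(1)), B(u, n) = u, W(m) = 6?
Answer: 505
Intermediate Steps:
K(p) = 2*p
g = -36 (g = 4*(-9) = -36)
X(h) = h (X(h) = 2*h - h = h)
T(o) = -2*o
(T(X(10)) + c(-76, g)) + 601 = (-2*10 - 76) + 601 = (-20 - 76) + 601 = -96 + 601 = 505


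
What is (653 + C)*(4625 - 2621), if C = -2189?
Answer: -3078144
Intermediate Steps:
(653 + C)*(4625 - 2621) = (653 - 2189)*(4625 - 2621) = -1536*2004 = -3078144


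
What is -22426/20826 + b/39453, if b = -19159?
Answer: -213963052/136941363 ≈ -1.5624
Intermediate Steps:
-22426/20826 + b/39453 = -22426/20826 - 19159/39453 = -22426*1/20826 - 19159*1/39453 = -11213/10413 - 19159/39453 = -213963052/136941363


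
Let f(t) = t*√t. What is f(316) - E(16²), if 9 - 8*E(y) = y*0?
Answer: -9/8 + 632*√79 ≈ 5616.2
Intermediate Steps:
E(y) = 9/8 (E(y) = 9/8 - y*0/8 = 9/8 - ⅛*0 = 9/8 + 0 = 9/8)
f(t) = t^(3/2)
f(316) - E(16²) = 316^(3/2) - 1*9/8 = 632*√79 - 9/8 = -9/8 + 632*√79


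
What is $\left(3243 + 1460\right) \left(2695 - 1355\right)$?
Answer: $6302020$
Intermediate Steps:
$\left(3243 + 1460\right) \left(2695 - 1355\right) = 4703 \cdot 1340 = 6302020$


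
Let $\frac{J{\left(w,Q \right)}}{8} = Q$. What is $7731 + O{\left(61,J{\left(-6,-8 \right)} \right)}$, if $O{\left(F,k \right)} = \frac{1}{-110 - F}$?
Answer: $\frac{1322000}{171} \approx 7731.0$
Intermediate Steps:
$J{\left(w,Q \right)} = 8 Q$
$7731 + O{\left(61,J{\left(-6,-8 \right)} \right)} = 7731 - \frac{1}{110 + 61} = 7731 - \frac{1}{171} = \frac{1322000}{171}$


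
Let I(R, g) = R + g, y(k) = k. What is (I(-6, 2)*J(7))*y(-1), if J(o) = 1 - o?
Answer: -24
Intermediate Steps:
(I(-6, 2)*J(7))*y(-1) = ((-6 + 2)*(1 - 1*7))*(-1) = -4*(1 - 7)*(-1) = -4*(-6)*(-1) = 24*(-1) = -24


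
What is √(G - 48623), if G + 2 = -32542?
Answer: I*√81167 ≈ 284.9*I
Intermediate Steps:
G = -32544 (G = -2 - 32542 = -32544)
√(G - 48623) = √(-32544 - 48623) = √(-81167) = I*√81167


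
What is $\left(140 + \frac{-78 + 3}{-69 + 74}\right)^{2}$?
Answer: $15625$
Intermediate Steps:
$\left(140 + \frac{-78 + 3}{-69 + 74}\right)^{2} = \left(140 - \frac{75}{5}\right)^{2} = \left(140 - 15\right)^{2} = 125^{2} = 15625$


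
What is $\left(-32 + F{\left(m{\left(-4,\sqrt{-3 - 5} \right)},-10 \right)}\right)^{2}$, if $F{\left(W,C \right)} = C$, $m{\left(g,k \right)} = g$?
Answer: $1764$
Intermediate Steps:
$\left(-32 + F{\left(m{\left(-4,\sqrt{-3 - 5} \right)},-10 \right)}\right)^{2} = \left(-32 - 10\right)^{2} = \left(-42\right)^{2} = 1764$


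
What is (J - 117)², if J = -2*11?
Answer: 19321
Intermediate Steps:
J = -22
(J - 117)² = (-22 - 117)² = (-139)² = 19321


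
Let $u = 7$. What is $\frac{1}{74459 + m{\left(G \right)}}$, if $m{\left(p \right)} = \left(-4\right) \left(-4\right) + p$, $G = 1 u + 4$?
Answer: $\frac{1}{74486} \approx 1.3425 \cdot 10^{-5}$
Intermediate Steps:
$G = 11$ ($G = 1 \cdot 7 + 4 = 7 + 4 = 11$)
$m{\left(p \right)} = 16 + p$
$\frac{1}{74459 + m{\left(G \right)}} = \frac{1}{74459 + \left(16 + 11\right)} = \frac{1}{74459 + 27} = \frac{1}{74486}$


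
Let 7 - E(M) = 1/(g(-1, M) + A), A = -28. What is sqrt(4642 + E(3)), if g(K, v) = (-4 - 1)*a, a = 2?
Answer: sqrt(6713194)/38 ≈ 68.184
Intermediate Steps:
g(K, v) = -10 (g(K, v) = (-4 - 1)*2 = -5*2 = -10)
E(M) = 267/38 (E(M) = 7 - 1/(-10 - 28) = 7 - 1/(-38) = 7 - 1*(-1/38) = 7 + 1/38 = 267/38)
sqrt(4642 + E(3)) = sqrt(4642 + 267/38) = sqrt(176663/38) = sqrt(6713194)/38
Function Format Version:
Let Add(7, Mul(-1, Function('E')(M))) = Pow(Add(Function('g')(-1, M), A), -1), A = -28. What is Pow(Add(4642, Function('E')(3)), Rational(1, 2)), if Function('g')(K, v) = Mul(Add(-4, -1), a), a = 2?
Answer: Mul(Rational(1, 38), Pow(6713194, Rational(1, 2))) ≈ 68.184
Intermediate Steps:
Function('g')(K, v) = -10 (Function('g')(K, v) = Mul(Add(-4, -1), 2) = Mul(-5, 2) = -10)
Function('E')(M) = Rational(267, 38) (Function('E')(M) = Add(7, Mul(-1, Pow(Add(-10, -28), -1))) = Add(7, Mul(-1, Pow(-38, -1))) = Add(7, Mul(-1, Rational(-1, 38))) = Add(7, Rational(1, 38)) = Rational(267, 38))
Pow(Add(4642, Function('E')(3)), Rational(1, 2)) = Pow(Add(4642, Rational(267, 38)), Rational(1, 2)) = Pow(Rational(176663, 38), Rational(1, 2)) = Mul(Rational(1, 38), Pow(6713194, Rational(1, 2)))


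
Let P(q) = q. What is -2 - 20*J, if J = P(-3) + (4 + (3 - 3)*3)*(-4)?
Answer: 378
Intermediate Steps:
J = -19 (J = -3 + (4 + (3 - 3)*3)*(-4) = -3 + (4 + 0*3)*(-4) = -3 + (4 + 0)*(-4) = -3 + 4*(-4) = -3 - 16 = -19)
-2 - 20*J = -2 - 20*(-19) = -2 + 380 = 378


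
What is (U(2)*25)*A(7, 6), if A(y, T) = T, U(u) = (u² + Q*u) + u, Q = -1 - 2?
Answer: 0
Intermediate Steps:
Q = -3
U(u) = u² - 2*u (U(u) = (u² - 3*u) + u = u² - 2*u)
(U(2)*25)*A(7, 6) = ((2*(-2 + 2))*25)*6 = ((2*0)*25)*6 = (0*25)*6 = 0*6 = 0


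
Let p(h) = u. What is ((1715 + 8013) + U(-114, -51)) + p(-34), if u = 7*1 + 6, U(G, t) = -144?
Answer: 9597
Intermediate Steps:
u = 13 (u = 7 + 6 = 13)
p(h) = 13
((1715 + 8013) + U(-114, -51)) + p(-34) = ((1715 + 8013) - 144) + 13 = (9728 - 144) + 13 = 9584 + 13 = 9597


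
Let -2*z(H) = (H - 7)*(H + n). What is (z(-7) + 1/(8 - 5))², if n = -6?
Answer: 73984/9 ≈ 8220.4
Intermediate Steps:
z(H) = -(-7 + H)*(-6 + H)/2 (z(H) = -(H - 7)*(H - 6)/2 = -(-7 + H)*(-6 + H)/2)
(z(-7) + 1/(8 - 5))² = ((-21 - ½*(-7)² + (13/2)*(-7)) + 1/(8 - 5))² = ((-21 - ½*49 - 91/2) + 1/3)² = ((-21 - 49/2 - 91/2) + ⅓)² = (-91 + ⅓)² = (-272/3)² = 73984/9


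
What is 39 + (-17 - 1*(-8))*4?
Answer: 3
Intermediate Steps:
39 + (-17 - 1*(-8))*4 = 39 + (-17 + 8)*4 = 39 - 9*4 = 39 - 36 = 3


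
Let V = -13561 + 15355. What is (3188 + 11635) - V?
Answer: 13029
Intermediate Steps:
V = 1794
(3188 + 11635) - V = (3188 + 11635) - 1*1794 = 14823 - 1794 = 13029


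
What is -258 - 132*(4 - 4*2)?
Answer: 270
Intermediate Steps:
-258 - 132*(4 - 4*2) = -258 - 132*(4 - 8) = -258 - 132*(-4) = -258 + 528 = 270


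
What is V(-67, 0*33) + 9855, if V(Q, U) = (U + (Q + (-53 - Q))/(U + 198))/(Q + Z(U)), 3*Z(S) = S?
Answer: 130736483/13266 ≈ 9855.0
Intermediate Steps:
Z(S) = S/3
V(Q, U) = (U - 53/(198 + U))/(Q + U/3) (V(Q, U) = (U + (Q + (-53 - Q))/(U + 198))/(Q + U/3) = (U - 53/(198 + U))/(Q + U/3))
V(-67, 0*33) + 9855 = 3*(-53 + (0*33)**2 + 198*(0*33))/((0*33)**2 + 198*(0*33) + 594*(-67) + 3*(-67)*(0*33)) + 9855 = 3*(-53 + 0**2 + 198*0)/(0**2 + 198*0 - 39798 + 3*(-67)*0) + 9855 = 3*(-53 + 0 + 0)/(0 + 0 - 39798 + 0) + 9855 = 3*(-53)/(-39798) + 9855 = 3*(-1/39798)*(-53) + 9855 = 53/13266 + 9855 = 130736483/13266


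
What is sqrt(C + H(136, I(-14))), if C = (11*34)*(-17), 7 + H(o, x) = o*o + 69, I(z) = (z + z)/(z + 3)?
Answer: 10*sqrt(122) ≈ 110.45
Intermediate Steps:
I(z) = 2*z/(3 + z) (I(z) = (2*z)/(3 + z) = 2*z/(3 + z))
H(o, x) = 62 + o**2 (H(o, x) = -7 + (o*o + 69) = -7 + (o**2 + 69) = -7 + (69 + o**2) = 62 + o**2)
C = -6358 (C = 374*(-17) = -6358)
sqrt(C + H(136, I(-14))) = sqrt(-6358 + (62 + 136**2)) = sqrt(-6358 + (62 + 18496)) = sqrt(-6358 + 18558) = sqrt(12200) = 10*sqrt(122)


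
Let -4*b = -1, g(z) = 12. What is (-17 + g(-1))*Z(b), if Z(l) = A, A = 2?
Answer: -10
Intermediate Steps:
b = ¼ (b = -¼*(-1) = ¼ ≈ 0.25000)
Z(l) = 2
(-17 + g(-1))*Z(b) = (-17 + 12)*2 = -5*2 = -10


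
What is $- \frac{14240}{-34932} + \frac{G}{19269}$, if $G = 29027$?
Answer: $\frac{107363477}{56092059} \approx 1.9141$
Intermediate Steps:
$- \frac{14240}{-34932} + \frac{G}{19269} = - \frac{14240}{-34932} + \frac{29027}{19269} = \left(-14240\right) \left(- \frac{1}{34932}\right) + 29027 \cdot \frac{1}{19269} = \frac{3560}{8733} + \frac{29027}{19269} = \frac{107363477}{56092059}$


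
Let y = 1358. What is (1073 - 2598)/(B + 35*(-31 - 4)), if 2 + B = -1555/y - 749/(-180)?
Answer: 186385500/149595319 ≈ 1.2459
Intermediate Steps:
B = 124181/122220 (B = -2 + (-1555/1358 - 749/(-180)) = -2 + (-1555*1/1358 - 749*(-1/180)) = -2 + (-1555/1358 + 749/180) = -2 + 368621/122220 = 124181/122220 ≈ 1.0160)
(1073 - 2598)/(B + 35*(-31 - 4)) = (1073 - 2598)/(124181/122220 + 35*(-31 - 4)) = -1525/(124181/122220 + 35*(-35)) = -1525/(124181/122220 - 1225) = -1525/(-149595319/122220) = -1525*(-122220/149595319) = 186385500/149595319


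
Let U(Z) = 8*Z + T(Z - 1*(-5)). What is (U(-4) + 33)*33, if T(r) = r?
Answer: 66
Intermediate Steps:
U(Z) = 5 + 9*Z (U(Z) = 8*Z + (Z - 1*(-5)) = 8*Z + (Z + 5) = 8*Z + (5 + Z) = 5 + 9*Z)
(U(-4) + 33)*33 = ((5 + 9*(-4)) + 33)*33 = ((5 - 36) + 33)*33 = (-31 + 33)*33 = 2*33 = 66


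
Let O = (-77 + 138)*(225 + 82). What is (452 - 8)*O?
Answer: 8314788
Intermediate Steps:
O = 18727 (O = 61*307 = 18727)
(452 - 8)*O = (452 - 8)*18727 = 444*18727 = 8314788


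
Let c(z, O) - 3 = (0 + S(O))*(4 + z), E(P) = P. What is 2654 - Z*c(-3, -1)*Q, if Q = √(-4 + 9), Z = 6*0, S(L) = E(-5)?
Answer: 2654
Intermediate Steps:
S(L) = -5
c(z, O) = -17 - 5*z (c(z, O) = 3 + (0 - 5)*(4 + z) = 3 - 5*(4 + z) = 3 + (-20 - 5*z) = -17 - 5*z)
Z = 0
Q = √5 ≈ 2.2361
2654 - Z*c(-3, -1)*Q = 2654 - 0*(-17 - 5*(-3))*√5 = 2654 - 0*(-17 + 15)*√5 = 2654 - 0*(-2)*√5 = 2654 - 0*√5 = 2654 - 1*0 = 2654 + 0 = 2654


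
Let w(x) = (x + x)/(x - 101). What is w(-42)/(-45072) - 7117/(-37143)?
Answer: 1274112545/6649934148 ≈ 0.19160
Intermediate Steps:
w(x) = 2*x/(-101 + x) (w(x) = (2*x)/(-101 + x) = 2*x/(-101 + x))
w(-42)/(-45072) - 7117/(-37143) = (2*(-42)/(-101 - 42))/(-45072) - 7117/(-37143) = (2*(-42)/(-143))*(-1/45072) - 7117*(-1/37143) = (2*(-42)*(-1/143))*(-1/45072) + 7117/37143 = (84/143)*(-1/45072) + 7117/37143 = -7/537108 + 7117/37143 = 1274112545/6649934148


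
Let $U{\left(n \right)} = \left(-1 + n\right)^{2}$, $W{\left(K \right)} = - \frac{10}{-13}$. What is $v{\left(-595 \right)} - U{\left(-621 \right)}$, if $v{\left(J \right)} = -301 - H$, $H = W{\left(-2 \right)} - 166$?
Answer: $- \frac{5031257}{13} \approx -3.8702 \cdot 10^{5}$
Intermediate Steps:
$W{\left(K \right)} = \frac{10}{13}$ ($W{\left(K \right)} = \left(-10\right) \left(- \frac{1}{13}\right) = \frac{10}{13}$)
$H = - \frac{2148}{13}$ ($H = \frac{10}{13} - 166 = - \frac{2148}{13} \approx -165.23$)
$v{\left(J \right)} = - \frac{1765}{13}$ ($v{\left(J \right)} = -301 - - \frac{2148}{13} = -301 + \frac{2148}{13} = - \frac{1765}{13}$)
$v{\left(-595 \right)} - U{\left(-621 \right)} = - \frac{1765}{13} - \left(-1 - 621\right)^{2} = - \frac{1765}{13} - \left(-622\right)^{2} = - \frac{1765}{13} - 386884 = - \frac{5031257}{13}$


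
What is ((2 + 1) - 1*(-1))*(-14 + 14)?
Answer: 0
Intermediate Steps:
((2 + 1) - 1*(-1))*(-14 + 14) = (3 + 1)*0 = 4*0 = 0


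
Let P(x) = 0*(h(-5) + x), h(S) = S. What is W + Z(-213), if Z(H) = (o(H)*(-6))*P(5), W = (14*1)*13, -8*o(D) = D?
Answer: 182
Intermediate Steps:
o(D) = -D/8
W = 182 (W = 14*13 = 182)
P(x) = 0 (P(x) = 0*(-5 + x) = 0)
Z(H) = 0 (Z(H) = (-H/8*(-6))*0 = (3*H/4)*0 = 0)
W + Z(-213) = 182 + 0 = 182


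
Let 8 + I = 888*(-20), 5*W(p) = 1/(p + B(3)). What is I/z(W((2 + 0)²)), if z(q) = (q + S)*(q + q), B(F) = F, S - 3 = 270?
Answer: -2720725/2389 ≈ -1138.9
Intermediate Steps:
S = 273 (S = 3 + 270 = 273)
W(p) = 1/(5*(3 + p)) (W(p) = 1/(5*(p + 3)) = 1/(5*(3 + p)))
I = -17768 (I = -8 + 888*(-20) = -8 - 17760 = -17768)
z(q) = 2*q*(273 + q) (z(q) = (q + 273)*(q + q) = (273 + q)*(2*q) = 2*q*(273 + q))
I/z(W((2 + 0)²)) = -17768*(15 + 5*(2 + 0)²)/(2*(273 + 1/(5*(3 + (2 + 0)²)))) = -17768*35/(2*(273 + 1/(5*(3 + 2²)))) = -17768*35/(2*(273 + 1/(5*(3 + 4)))) = -17768*35/(2*(273 + (⅕)/7)) = -17768*35/(2*(273 + (⅕)*(⅐))) = -17768*35/(2*(273 + 1/35)) = -17768/(2*(1/35)*(9556/35)) = -17768/19112/1225 = -17768*1225/19112 = -2720725/2389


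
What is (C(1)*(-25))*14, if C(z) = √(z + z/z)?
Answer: -350*√2 ≈ -494.97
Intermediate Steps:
C(z) = √(1 + z) (C(z) = √(z + 1) = √(1 + z))
(C(1)*(-25))*14 = (√(1 + 1)*(-25))*14 = (√2*(-25))*14 = -25*√2*14 = -350*√2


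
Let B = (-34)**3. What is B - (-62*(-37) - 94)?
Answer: -41504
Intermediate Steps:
B = -39304
B - (-62*(-37) - 94) = -39304 - (-62*(-37) - 94) = -39304 - (2294 - 94) = -39304 - 1*2200 = -39304 - 2200 = -41504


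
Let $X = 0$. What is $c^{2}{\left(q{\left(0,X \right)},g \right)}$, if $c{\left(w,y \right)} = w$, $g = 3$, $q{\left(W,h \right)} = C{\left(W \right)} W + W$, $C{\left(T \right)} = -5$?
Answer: $0$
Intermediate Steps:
$q{\left(W,h \right)} = - 4 W$ ($q{\left(W,h \right)} = - 5 W + W = - 4 W$)
$c^{2}{\left(q{\left(0,X \right)},g \right)} = \left(\left(-4\right) 0\right)^{2} = 0^{2} = 0$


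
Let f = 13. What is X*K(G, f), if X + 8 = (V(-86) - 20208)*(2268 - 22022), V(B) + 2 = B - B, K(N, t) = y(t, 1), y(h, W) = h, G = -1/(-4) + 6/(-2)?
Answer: 5189968316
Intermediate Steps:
G = -11/4 (G = -1*(-1/4) + 6*(-1/2) = 1/4 - 3 = -11/4 ≈ -2.7500)
K(N, t) = t
V(B) = -2 (V(B) = -2 + (B - B) = -2 + 0 = -2)
X = 399228332 (X = -8 + (-2 - 20208)*(2268 - 22022) = -8 - 20210*(-19754) = -8 + 399228340 = 399228332)
X*K(G, f) = 399228332*13 = 5189968316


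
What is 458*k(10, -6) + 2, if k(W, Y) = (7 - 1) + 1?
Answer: 3208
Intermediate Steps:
k(W, Y) = 7 (k(W, Y) = 6 + 1 = 7)
458*k(10, -6) + 2 = 458*7 + 2 = 3206 + 2 = 3208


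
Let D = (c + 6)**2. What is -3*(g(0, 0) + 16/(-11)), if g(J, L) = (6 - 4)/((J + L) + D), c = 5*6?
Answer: 10357/2376 ≈ 4.3590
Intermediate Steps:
c = 30
D = 1296 (D = (30 + 6)**2 = 36**2 = 1296)
g(J, L) = 2/(1296 + J + L) (g(J, L) = (6 - 4)/((J + L) + 1296) = 2/(1296 + J + L))
-3*(g(0, 0) + 16/(-11)) = -3*(2/(1296 + 0 + 0) + 16/(-11)) = -3*(2/1296 + 16*(-1/11)) = -3*(2*(1/1296) - 16/11) = -3*(1/648 - 16/11) = -3*(-10357/7128) = 10357/2376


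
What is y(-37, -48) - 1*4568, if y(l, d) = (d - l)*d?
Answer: -4040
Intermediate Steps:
y(l, d) = d*(d - l)
y(-37, -48) - 1*4568 = -48*(-48 - 1*(-37)) - 1*4568 = -48*(-48 + 37) - 4568 = -48*(-11) - 4568 = 528 - 4568 = -4040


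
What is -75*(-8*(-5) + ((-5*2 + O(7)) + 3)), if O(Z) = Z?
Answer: -3000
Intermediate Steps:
-75*(-8*(-5) + ((-5*2 + O(7)) + 3)) = -75*(-8*(-5) + ((-5*2 + 7) + 3)) = -75*(40 + ((-10 + 7) + 3)) = -75*(40 + (-3 + 3)) = -75*(40 + 0) = -75*40 = -3000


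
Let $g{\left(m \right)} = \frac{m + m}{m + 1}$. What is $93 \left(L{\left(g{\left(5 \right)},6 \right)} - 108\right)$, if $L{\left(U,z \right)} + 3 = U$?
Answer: $-10168$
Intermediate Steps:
$g{\left(m \right)} = \frac{2 m}{1 + m}$
$L{\left(U,z \right)} = -3 + U$
$93 \left(L{\left(g{\left(5 \right)},6 \right)} - 108\right) = 93 \left(\left(-3 + 2 \cdot 5 \frac{1}{1 + 5}\right) - 108\right) = 93 \left(\left(-3 + 2 \cdot 5 \cdot \frac{1}{6}\right) - 108\right) = 93 \left(\left(-3 + \frac{5}{3}\right) - 108\right) = 93 \left(- \frac{4}{3} - 108\right) = 93 \left(- \frac{328}{3}\right) = -10168$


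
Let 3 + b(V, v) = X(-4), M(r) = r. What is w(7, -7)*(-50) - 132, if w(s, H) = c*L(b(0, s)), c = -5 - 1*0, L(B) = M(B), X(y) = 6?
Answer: 618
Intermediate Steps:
b(V, v) = 3 (b(V, v) = -3 + 6 = 3)
L(B) = B
c = -5 (c = -5 + 0 = -5)
w(s, H) = -15 (w(s, H) = -5*3 = -15)
w(7, -7)*(-50) - 132 = -15*(-50) - 132 = 750 - 132 = 618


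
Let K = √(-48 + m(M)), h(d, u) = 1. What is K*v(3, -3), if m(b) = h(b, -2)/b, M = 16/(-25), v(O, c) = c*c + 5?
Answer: 7*I*√793/2 ≈ 98.561*I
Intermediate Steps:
v(O, c) = 5 + c² (v(O, c) = c² + 5 = 5 + c²)
M = -16/25 (M = 16*(-1/25) = -16/25 ≈ -0.64000)
m(b) = 1/b
K = I*√793/4 (K = √(-48 + 1/(-16/25)) = √(-48 - 25/16) = √(-793/16) = I*√793/4 ≈ 7.0401*I)
K*v(3, -3) = (I*√793/4)*(5 + (-3)²) = (I*√793/4)*(5 + 9) = (I*√793/4)*14 = 7*I*√793/2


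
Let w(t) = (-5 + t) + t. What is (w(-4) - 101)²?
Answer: 12996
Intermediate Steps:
w(t) = -5 + 2*t
(w(-4) - 101)² = ((-5 + 2*(-4)) - 101)² = ((-5 - 8) - 101)² = (-13 - 101)² = (-114)² = 12996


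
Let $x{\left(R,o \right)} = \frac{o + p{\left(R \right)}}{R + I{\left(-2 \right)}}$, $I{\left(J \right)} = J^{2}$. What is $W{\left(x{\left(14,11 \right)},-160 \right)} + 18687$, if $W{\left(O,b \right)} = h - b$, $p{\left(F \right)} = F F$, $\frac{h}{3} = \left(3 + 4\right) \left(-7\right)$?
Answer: $18700$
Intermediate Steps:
$h = -147$ ($h = 3 \left(3 + 4\right) \left(-7\right) = 3 \cdot 7 \left(-7\right) = 3 \left(-49\right) = -147$)
$p{\left(F \right)} = F^{2}$
$x{\left(R,o \right)} = \frac{o + R^{2}}{4 + R}$ ($x{\left(R,o \right)} = \frac{o + R^{2}}{R + \left(-2\right)^{2}} = \frac{o + R^{2}}{R + 4} = \frac{o + R^{2}}{4 + R}$)
$W{\left(O,b \right)} = -147 - b$
$W{\left(x{\left(14,11 \right)},-160 \right)} + 18687 = \left(-147 - -160\right) + 18687 = \left(-147 + 160\right) + 18687 = 13 + 18687 = 18700$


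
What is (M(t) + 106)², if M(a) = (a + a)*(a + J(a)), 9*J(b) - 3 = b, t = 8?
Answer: 5207524/81 ≈ 64290.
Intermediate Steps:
J(b) = ⅓ + b/9
M(a) = 2*a*(⅓ + 10*a/9) (M(a) = (a + a)*(a + (⅓ + a/9)) = (2*a)*(⅓ + 10*a/9) = 2*a*(⅓ + 10*a/9))
(M(t) + 106)² = ((2/9)*8*(3 + 10*8) + 106)² = ((2/9)*8*(3 + 80) + 106)² = ((2/9)*8*83 + 106)² = (1328/9 + 106)² = (2282/9)² = 5207524/81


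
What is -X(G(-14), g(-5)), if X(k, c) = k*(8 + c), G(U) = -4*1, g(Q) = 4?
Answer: 48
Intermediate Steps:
G(U) = -4
-X(G(-14), g(-5)) = -(-4)*(8 + 4) = -(-4)*12 = -1*(-48) = 48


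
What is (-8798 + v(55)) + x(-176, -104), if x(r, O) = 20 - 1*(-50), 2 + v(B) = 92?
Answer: -8638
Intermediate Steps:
v(B) = 90 (v(B) = -2 + 92 = 90)
x(r, O) = 70 (x(r, O) = 20 + 50 = 70)
(-8798 + v(55)) + x(-176, -104) = (-8798 + 90) + 70 = -8708 + 70 = -8638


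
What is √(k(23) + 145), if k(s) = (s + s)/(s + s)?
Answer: √146 ≈ 12.083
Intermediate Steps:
k(s) = 1 (k(s) = (2*s)/((2*s)) = (2*s)*(1/(2*s)) = 1)
√(k(23) + 145) = √(1 + 145) = √146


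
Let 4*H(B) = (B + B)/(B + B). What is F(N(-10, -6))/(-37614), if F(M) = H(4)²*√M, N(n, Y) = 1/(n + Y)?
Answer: -I/2407296 ≈ -4.154e-7*I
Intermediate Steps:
H(B) = ¼ (H(B) = ((B + B)/(B + B))/4 = ((2*B)/((2*B)))/4 = ((2*B)*(1/(2*B)))/4 = (¼)*1 = ¼)
N(n, Y) = 1/(Y + n)
F(M) = √M/16 (F(M) = (¼)²*√M = √M/16)
F(N(-10, -6))/(-37614) = (√(1/(-6 - 10))/16)/(-37614) = (√(1/(-16))/16)*(-1/37614) = (√(-1/16)/16)*(-1/37614) = ((I/4)/16)*(-1/37614) = (I/64)*(-1/37614) = -I/2407296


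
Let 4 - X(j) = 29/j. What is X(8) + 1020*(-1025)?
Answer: -8363997/8 ≈ -1.0455e+6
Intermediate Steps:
X(j) = 4 - 29/j
X(8) + 1020*(-1025) = (4 - 29/8) + 1020*(-1025) = (4 - 29*⅛) - 1045500 = (4 - 29/8) - 1045500 = 3/8 - 1045500 = -8363997/8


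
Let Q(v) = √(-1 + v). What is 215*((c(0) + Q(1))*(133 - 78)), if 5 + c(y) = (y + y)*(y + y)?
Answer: -59125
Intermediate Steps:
c(y) = -5 + 4*y² (c(y) = -5 + (y + y)*(y + y) = -5 + (2*y)*(2*y) = -5 + 4*y²)
215*((c(0) + Q(1))*(133 - 78)) = 215*(((-5 + 4*0²) + √(-1 + 1))*(133 - 78)) = 215*(((-5 + 4*0) + √0)*55) = 215*(((-5 + 0) + 0)*55) = 215*((-5 + 0)*55) = 215*(-5*55) = 215*(-275) = -59125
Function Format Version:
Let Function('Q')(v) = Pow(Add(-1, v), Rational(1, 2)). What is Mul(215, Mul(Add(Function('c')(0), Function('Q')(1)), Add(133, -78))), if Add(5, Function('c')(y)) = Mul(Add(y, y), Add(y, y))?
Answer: -59125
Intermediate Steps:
Function('c')(y) = Add(-5, Mul(4, Pow(y, 2))) (Function('c')(y) = Add(-5, Mul(Add(y, y), Add(y, y))) = Add(-5, Mul(Mul(2, y), Mul(2, y))) = Add(-5, Mul(4, Pow(y, 2))))
Mul(215, Mul(Add(Function('c')(0), Function('Q')(1)), Add(133, -78))) = Mul(215, Mul(Add(Add(-5, Mul(4, Pow(0, 2))), Pow(Add(-1, 1), Rational(1, 2))), Add(133, -78))) = Mul(215, Mul(Add(Add(-5, Mul(4, 0)), Pow(0, Rational(1, 2))), 55)) = Mul(215, Mul(Add(Add(-5, 0), 0), 55)) = Mul(215, Mul(Add(-5, 0), 55)) = Mul(215, Mul(-5, 55)) = Mul(215, -275) = -59125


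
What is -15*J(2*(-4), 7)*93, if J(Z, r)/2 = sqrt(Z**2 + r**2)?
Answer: -2790*sqrt(113) ≈ -29658.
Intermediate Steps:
J(Z, r) = 2*sqrt(Z**2 + r**2)
-15*J(2*(-4), 7)*93 = -30*sqrt((2*(-4))**2 + 7**2)*93 = -30*sqrt((-8)**2 + 49)*93 = -30*sqrt(64 + 49)*93 = -30*sqrt(113)*93 = -2790*sqrt(113)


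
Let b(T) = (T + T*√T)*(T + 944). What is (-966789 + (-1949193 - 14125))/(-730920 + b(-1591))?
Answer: -874510944899/1685939736514088 + 3016184753339*I*√1591/1685939736514088 ≈ -0.00051871 + 0.071359*I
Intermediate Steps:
b(T) = (944 + T)*(T + T^(3/2)) (b(T) = (T + T^(3/2))*(944 + T) = (944 + T)*(T + T^(3/2)))
(-966789 + (-1949193 - 14125))/(-730920 + b(-1591)) = (-966789 + (-1949193 - 14125))/(-730920 + ((-1591)² + (-1591)^(5/2) + 944*(-1591) + 944*(-1591)^(3/2))) = (-966789 - 1963318)/(-730920 + (2531281 + 2531281*I*√1591 - 1501904 + 944*(-1591*I*√1591))) = -2930107/(-730920 + (2531281 + 2531281*I*√1591 - 1501904 - 1501904*I*√1591)) = -2930107/(-730920 + (1029377 + 1029377*I*√1591)) = -2930107/(298457 + 1029377*I*√1591)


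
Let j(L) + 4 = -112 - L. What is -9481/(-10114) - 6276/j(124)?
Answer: 2739621/101140 ≈ 27.087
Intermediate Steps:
j(L) = -116 - L (j(L) = -4 + (-112 - L) = -116 - L)
-9481/(-10114) - 6276/j(124) = -9481/(-10114) - 6276/(-116 - 1*124) = -9481*(-1/10114) - 6276/(-116 - 124) = 9481/10114 - 6276/(-240) = 9481/10114 - 6276*(-1/240) = 9481/10114 + 523/20 = 2739621/101140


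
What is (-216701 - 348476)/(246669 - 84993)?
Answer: -565177/161676 ≈ -3.4957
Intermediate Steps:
(-216701 - 348476)/(246669 - 84993) = -565177/161676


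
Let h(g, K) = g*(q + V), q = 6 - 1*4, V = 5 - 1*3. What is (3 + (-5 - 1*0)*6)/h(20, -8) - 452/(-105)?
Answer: 1333/336 ≈ 3.9673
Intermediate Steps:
V = 2 (V = 5 - 3 = 2)
q = 2 (q = 6 - 4 = 2)
h(g, K) = 4*g (h(g, K) = g*(2 + 2) = g*4 = 4*g)
(3 + (-5 - 1*0)*6)/h(20, -8) - 452/(-105) = (3 + (-5 - 1*0)*6)/((4*20)) - 452/(-105) = (3 + (-5 + 0)*6)/80 - 452*(-1/105) = (3 - 5*6)*(1/80) + 452/105 = (3 - 30)*(1/80) + 452/105 = -27*1/80 + 452/105 = -27/80 + 452/105 = 1333/336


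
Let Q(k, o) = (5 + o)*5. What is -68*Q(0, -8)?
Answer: 1020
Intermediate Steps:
Q(k, o) = 25 + 5*o
-68*Q(0, -8) = -68*(25 + 5*(-8)) = -68*(25 - 40) = -68*(-15) = 1020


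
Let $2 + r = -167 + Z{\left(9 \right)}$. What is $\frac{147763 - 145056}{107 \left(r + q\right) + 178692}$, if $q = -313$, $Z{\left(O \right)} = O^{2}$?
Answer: $\frac{2707}{135785} \approx 0.019936$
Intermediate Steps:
$r = -88$ ($r = -2 - \left(167 - 9^{2}\right) = -2 + \left(-167 + 81\right) = -2 - 86 = -88$)
$\frac{147763 - 145056}{107 \left(r + q\right) + 178692} = \frac{147763 - 145056}{107 \left(-88 - 313\right) + 178692} = \frac{2707}{107 \left(-401\right) + 178692} = \frac{2707}{-42907 + 178692} = \frac{2707}{135785}$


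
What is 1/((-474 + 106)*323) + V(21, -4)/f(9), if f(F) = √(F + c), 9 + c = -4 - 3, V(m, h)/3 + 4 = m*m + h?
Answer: -1/118864 - 1299*I*√7/7 ≈ -8.413e-6 - 490.98*I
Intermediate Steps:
V(m, h) = -12 + 3*h + 3*m² (V(m, h) = -12 + 3*(m*m + h) = -12 + 3*(m² + h) = -12 + 3*(h + m²) = -12 + (3*h + 3*m²) = -12 + 3*h + 3*m²)
c = -16 (c = -9 + (-4 - 3) = -9 - 7 = -16)
f(F) = √(-16 + F) (f(F) = √(F - 16) = √(-16 + F))
1/((-474 + 106)*323) + V(21, -4)/f(9) = 1/((-474 + 106)*323) + (-12 + 3*(-4) + 3*21²)/(√(-16 + 9)) = (1/323)/(-368) + (-12 - 12 + 3*441)/(√(-7)) = -1/368*1/323 + (-12 - 12 + 1323)/((I*√7)) = -1/118864 + 1299*(-I*√7/7) = -1/118864 - 1299*I*√7/7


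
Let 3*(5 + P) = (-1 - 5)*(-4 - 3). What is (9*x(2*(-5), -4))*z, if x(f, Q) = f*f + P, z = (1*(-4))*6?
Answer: -23544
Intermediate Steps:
P = 9 (P = -5 + ((-1 - 5)*(-4 - 3))/3 = -5 + (-6*(-7))/3 = -5 + (⅓)*42 = -5 + 14 = 9)
z = -24 (z = -4*6 = -24)
x(f, Q) = 9 + f² (x(f, Q) = f*f + 9 = f² + 9 = 9 + f²)
(9*x(2*(-5), -4))*z = (9*(9 + (2*(-5))²))*(-24) = (9*(9 + (-10)²))*(-24) = (9*(9 + 100))*(-24) = (9*109)*(-24) = 981*(-24) = -23544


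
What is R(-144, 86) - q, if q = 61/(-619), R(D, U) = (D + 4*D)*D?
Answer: 64177981/619 ≈ 1.0368e+5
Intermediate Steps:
R(D, U) = 5*D² (R(D, U) = (5*D)*D = 5*D²)
q = -61/619 (q = 61*(-1/619) = -61/619 ≈ -0.098546)
R(-144, 86) - q = 5*(-144)² - 1*(-61/619) = 5*20736 + 61/619 = 103680 + 61/619 = 64177981/619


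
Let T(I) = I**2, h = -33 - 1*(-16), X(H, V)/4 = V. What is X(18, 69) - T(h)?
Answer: -13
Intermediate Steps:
X(H, V) = 4*V
h = -17 (h = -33 + 16 = -17)
X(18, 69) - T(h) = 4*69 - 1*(-17)**2 = 276 - 1*289 = 276 - 289 = -13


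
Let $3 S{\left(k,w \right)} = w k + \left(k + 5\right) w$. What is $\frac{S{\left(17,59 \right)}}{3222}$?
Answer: $\frac{767}{3222} \approx 0.23805$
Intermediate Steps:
$S{\left(k,w \right)} = \frac{k w}{3} + \frac{w \left(5 + k\right)}{3}$ ($S{\left(k,w \right)} = \frac{w k + \left(k + 5\right) w}{3} = \frac{k w + \left(5 + k\right) w}{3} = \frac{k w + w \left(5 + k\right)}{3} = \frac{k w}{3} + \frac{w \left(5 + k\right)}{3}$)
$\frac{S{\left(17,59 \right)}}{3222} = \frac{\frac{1}{3} \cdot 59 \left(5 + 2 \cdot 17\right)}{3222} = \frac{1}{3} \cdot 59 \left(5 + 34\right) \frac{1}{3222} = \frac{1}{3} \cdot 59 \cdot 39 \cdot \frac{1}{3222} = 767 \cdot \frac{1}{3222} = \frac{767}{3222}$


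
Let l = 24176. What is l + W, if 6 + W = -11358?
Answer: 12812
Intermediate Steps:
W = -11364 (W = -6 - 11358 = -11364)
l + W = 24176 - 11364 = 12812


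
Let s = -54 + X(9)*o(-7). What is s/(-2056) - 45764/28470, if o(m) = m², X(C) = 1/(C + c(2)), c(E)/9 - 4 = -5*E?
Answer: -27756721/17560296 ≈ -1.5807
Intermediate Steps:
c(E) = 36 - 45*E (c(E) = 36 + 9*(-5*E) = 36 - 45*E)
X(C) = 1/(-54 + C) (X(C) = 1/(C + (36 - 45*2)) = 1/(C + (36 - 90)) = 1/(C - 54) = 1/(-54 + C))
s = -2479/45 (s = -54 + (-7)²/(-54 + 9) = -54 + 49/(-45) = -54 - 1/45*49 = -54 - 49/45 = -2479/45 ≈ -55.089)
s/(-2056) - 45764/28470 = -2479/45/(-2056) - 45764/28470 = -2479/45*(-1/2056) - 45764*1/28470 = 2479/92520 - 22882/14235 = -27756721/17560296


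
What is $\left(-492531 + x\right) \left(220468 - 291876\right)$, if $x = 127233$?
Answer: $26085199584$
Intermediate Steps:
$\left(-492531 + x\right) \left(220468 - 291876\right) = \left(-492531 + 127233\right) \left(220468 - 291876\right) = \left(-365298\right) \left(-71408\right) = 26085199584$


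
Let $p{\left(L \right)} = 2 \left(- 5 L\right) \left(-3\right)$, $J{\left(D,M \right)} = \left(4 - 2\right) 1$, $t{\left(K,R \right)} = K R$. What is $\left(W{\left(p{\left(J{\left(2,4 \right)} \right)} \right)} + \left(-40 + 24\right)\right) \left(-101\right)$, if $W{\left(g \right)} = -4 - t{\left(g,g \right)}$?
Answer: $365620$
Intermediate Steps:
$J{\left(D,M \right)} = 2$ ($J{\left(D,M \right)} = 2 \cdot 1 = 2$)
$p{\left(L \right)} = 30 L$ ($p{\left(L \right)} = - 10 L \left(-3\right) = 30 L$)
$W{\left(g \right)} = -4 - g^{2}$ ($W{\left(g \right)} = -4 - g g = -4 - g^{2}$)
$\left(W{\left(p{\left(J{\left(2,4 \right)} \right)} \right)} + \left(-40 + 24\right)\right) \left(-101\right) = \left(\left(-4 - \left(30 \cdot 2\right)^{2}\right) + \left(-40 + 24\right)\right) \left(-101\right) = \left(\left(-4 - 60^{2}\right) - 16\right) \left(-101\right) = \left(\left(-4 - 3600\right) - 16\right) \left(-101\right) = \left(-3604 - 16\right) \left(-101\right) = \left(-3620\right) \left(-101\right) = 365620$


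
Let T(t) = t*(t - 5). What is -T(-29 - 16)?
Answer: -2250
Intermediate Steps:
T(t) = t*(-5 + t)
-T(-29 - 16) = -(-29 - 16)*(-5 + (-29 - 16)) = -(-45)*(-5 - 45) = -(-45)*(-50) = -1*2250 = -2250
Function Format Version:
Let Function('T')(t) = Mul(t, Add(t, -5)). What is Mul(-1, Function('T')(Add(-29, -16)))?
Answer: -2250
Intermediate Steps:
Function('T')(t) = Mul(t, Add(-5, t))
Mul(-1, Function('T')(Add(-29, -16))) = Mul(-1, Mul(Add(-29, -16), Add(-5, Add(-29, -16)))) = Mul(-1, Mul(-45, Add(-5, -45))) = Mul(-1, Mul(-45, -50)) = Mul(-1, 2250) = -2250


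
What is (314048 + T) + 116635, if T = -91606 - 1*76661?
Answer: 262416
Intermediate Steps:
T = -168267 (T = -91606 - 76661 = -168267)
(314048 + T) + 116635 = (314048 - 168267) + 116635 = 145781 + 116635 = 262416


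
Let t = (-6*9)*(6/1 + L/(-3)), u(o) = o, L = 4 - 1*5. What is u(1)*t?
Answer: -342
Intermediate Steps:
L = -1 (L = 4 - 5 = -1)
t = -342 (t = (-6*9)*(6/1 - 1/(-3)) = -54*(6*1 - 1*(-1/3)) = -54*(6 + 1/3) = -54*19/3 = -342)
u(1)*t = 1*(-342) = -342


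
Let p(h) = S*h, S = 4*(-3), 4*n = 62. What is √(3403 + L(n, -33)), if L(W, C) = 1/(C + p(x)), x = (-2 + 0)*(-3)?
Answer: √37517970/105 ≈ 58.335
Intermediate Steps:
n = 31/2 (n = (¼)*62 = 31/2 ≈ 15.500)
x = 6 (x = -2*(-3) = 6)
S = -12
p(h) = -12*h
L(W, C) = 1/(-72 + C) (L(W, C) = 1/(C - 12*6) = 1/(C - 72) = 1/(-72 + C))
√(3403 + L(n, -33)) = √(3403 + 1/(-72 - 33)) = √(3403 + 1/(-105)) = √(3403 - 1/105) = √(357314/105) = √37517970/105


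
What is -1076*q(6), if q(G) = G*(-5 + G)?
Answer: -6456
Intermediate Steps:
-1076*q(6) = -6456*(-5 + 6) = -6456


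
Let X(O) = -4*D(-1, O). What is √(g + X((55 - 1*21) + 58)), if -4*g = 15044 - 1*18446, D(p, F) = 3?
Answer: √3354/2 ≈ 28.957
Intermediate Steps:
g = 1701/2 (g = -(15044 - 1*18446)/4 = -(15044 - 18446)/4 = -¼*(-3402) = 1701/2 ≈ 850.50)
X(O) = -12 (X(O) = -4*3 = -12)
√(g + X((55 - 1*21) + 58)) = √(1701/2 - 12) = √(1677/2) = √3354/2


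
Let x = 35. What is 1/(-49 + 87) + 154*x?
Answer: 204821/38 ≈ 5390.0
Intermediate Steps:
1/(-49 + 87) + 154*x = 1/(-49 + 87) + 154*35 = 1/38 + 5390 = 204821/38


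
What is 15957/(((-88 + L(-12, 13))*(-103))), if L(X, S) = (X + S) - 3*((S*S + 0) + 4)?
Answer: 5319/20806 ≈ 0.25565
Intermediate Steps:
L(X, S) = -12 + S + X - 3*S² (L(X, S) = (S + X) - 3*((S² + 0) + 4) = (S + X) - 3*(S² + 4) = (S + X) - 3*(4 + S²) = (S + X) + (-12 - 3*S²) = -12 + S + X - 3*S²)
15957/(((-88 + L(-12, 13))*(-103))) = 15957/(((-88 + (-12 + 13 - 12 - 3*13²))*(-103))) = 15957/(((-88 + (-12 + 13 - 12 - 3*169))*(-103))) = 15957/(((-88 + (-12 + 13 - 12 - 507))*(-103))) = 15957/(((-88 - 518)*(-103))) = 15957/((-606*(-103))) = 15957/62418 = 15957*(1/62418) = 5319/20806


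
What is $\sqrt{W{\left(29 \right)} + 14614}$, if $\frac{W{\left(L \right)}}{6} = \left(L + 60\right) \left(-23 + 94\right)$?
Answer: $28 \sqrt{67} \approx 229.19$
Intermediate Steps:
$W{\left(L \right)} = 25560 + 426 L$ ($W{\left(L \right)} = 6 \left(L + 60\right) \left(-23 + 94\right) = 6 \left(60 + L\right) 71 = 6 \left(4260 + 71 L\right) = 25560 + 426 L$)
$\sqrt{W{\left(29 \right)} + 14614} = \sqrt{\left(25560 + 426 \cdot 29\right) + 14614} = \sqrt{\left(25560 + 12354\right) + 14614} = \sqrt{37914 + 14614} = \sqrt{52528} = 28 \sqrt{67}$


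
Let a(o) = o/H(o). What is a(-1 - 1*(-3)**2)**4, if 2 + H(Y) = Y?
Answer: 625/1296 ≈ 0.48225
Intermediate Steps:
H(Y) = -2 + Y
a(o) = o/(-2 + o)
a(-1 - 1*(-3)**2)**4 = ((-1 - 1*(-3)**2)/(-2 + (-1 - 1*(-3)**2)))**4 = ((-1 - 1*9)/(-2 + (-1 - 1*9)))**4 = ((-1 - 9)/(-2 + (-1 - 9)))**4 = (-10/(-2 - 10))**4 = (-10/(-12))**4 = (-10*(-1/12))**4 = (5/6)**4 = 625/1296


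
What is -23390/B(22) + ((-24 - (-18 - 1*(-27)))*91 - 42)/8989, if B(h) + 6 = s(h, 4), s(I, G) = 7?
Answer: -210255755/8989 ≈ -23390.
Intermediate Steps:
B(h) = 1 (B(h) = -6 + 7 = 1)
-23390/B(22) + ((-24 - (-18 - 1*(-27)))*91 - 42)/8989 = -23390/1 + ((-24 - (-18 - 1*(-27)))*91 - 42)/8989 = -23390*1 + ((-24 - (-18 + 27))*91 - 42)*(1/8989) = -23390 + ((-24 - 1*9)*91 - 42)*(1/8989) = -23390 + ((-24 - 9)*91 - 42)*(1/8989) = -23390 + (-33*91 - 42)*(1/8989) = -23390 + (-3003 - 42)*(1/8989) = -23390 - 3045*1/8989 = -23390 - 3045/8989 = -210255755/8989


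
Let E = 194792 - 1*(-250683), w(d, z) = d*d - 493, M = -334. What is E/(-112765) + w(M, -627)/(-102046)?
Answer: -11596592209/2301443438 ≈ -5.0388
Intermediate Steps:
w(d, z) = -493 + d² (w(d, z) = d² - 493 = -493 + d²)
E = 445475 (E = 194792 + 250683 = 445475)
E/(-112765) + w(M, -627)/(-102046) = 445475/(-112765) + (-493 + (-334)²)/(-102046) = 445475*(-1/112765) + (-493 + 111556)*(-1/102046) = -89095/22553 + 111063*(-1/102046) = -89095/22553 - 111063/102046 = -11596592209/2301443438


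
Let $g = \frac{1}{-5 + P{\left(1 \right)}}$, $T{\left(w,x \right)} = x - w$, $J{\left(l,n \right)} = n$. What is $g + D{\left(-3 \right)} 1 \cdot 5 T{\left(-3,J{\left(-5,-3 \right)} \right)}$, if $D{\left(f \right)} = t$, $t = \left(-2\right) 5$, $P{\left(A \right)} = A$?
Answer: $- \frac{1}{4} \approx -0.25$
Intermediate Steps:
$t = -10$
$g = - \frac{1}{4}$ ($g = \frac{1}{-5 + 1} = \frac{1}{-4} = - \frac{1}{4} \approx -0.25$)
$D{\left(f \right)} = -10$
$g + D{\left(-3 \right)} 1 \cdot 5 T{\left(-3,J{\left(-5,-3 \right)} \right)} = - \frac{1}{4} - 10 \cdot 1 \cdot 5 \left(-3 - -3\right) = - \frac{1}{4} - 10 \cdot 5 \left(-3 + 3\right) = - \frac{1}{4} - 10 \cdot 5 \cdot 0 = - \frac{1}{4} - 0 = - \frac{1}{4} + 0 = - \frac{1}{4}$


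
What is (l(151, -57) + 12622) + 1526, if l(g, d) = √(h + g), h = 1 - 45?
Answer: 14148 + √107 ≈ 14158.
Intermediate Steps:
h = -44
l(g, d) = √(-44 + g)
(l(151, -57) + 12622) + 1526 = (√(-44 + 151) + 12622) + 1526 = (√107 + 12622) + 1526 = (12622 + √107) + 1526 = 14148 + √107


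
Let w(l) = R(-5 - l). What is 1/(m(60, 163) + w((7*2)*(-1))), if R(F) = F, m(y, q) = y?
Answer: 1/69 ≈ 0.014493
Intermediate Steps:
w(l) = -5 - l
1/(m(60, 163) + w((7*2)*(-1))) = 1/(60 + (-5 - 7*2*(-1))) = 1/(60 + (-5 - 14*(-1))) = 1/(60 + (-5 - 1*(-14))) = 1/(60 + (-5 + 14)) = 1/(60 + 9) = 1/69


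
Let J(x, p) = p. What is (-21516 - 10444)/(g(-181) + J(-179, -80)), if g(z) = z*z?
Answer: -31960/32681 ≈ -0.97794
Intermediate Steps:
g(z) = z**2
(-21516 - 10444)/(g(-181) + J(-179, -80)) = (-21516 - 10444)/((-181)**2 - 80) = -31960/(32761 - 80) = -31960/32681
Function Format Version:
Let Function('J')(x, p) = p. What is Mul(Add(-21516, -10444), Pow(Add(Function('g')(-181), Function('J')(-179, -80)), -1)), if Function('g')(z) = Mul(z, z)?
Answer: Rational(-31960, 32681) ≈ -0.97794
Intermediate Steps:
Function('g')(z) = Pow(z, 2)
Mul(Add(-21516, -10444), Pow(Add(Function('g')(-181), Function('J')(-179, -80)), -1)) = Mul(Add(-21516, -10444), Pow(Add(Pow(-181, 2), -80), -1)) = Mul(-31960, Pow(Add(32761, -80), -1)) = Mul(-31960, Pow(32681, -1)) = Mul(-31960, Rational(1, 32681)) = Rational(-31960, 32681)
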